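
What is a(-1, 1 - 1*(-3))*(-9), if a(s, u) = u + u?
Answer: -72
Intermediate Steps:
a(s, u) = 2*u
a(-1, 1 - 1*(-3))*(-9) = (2*(1 - 1*(-3)))*(-9) = (2*(1 + 3))*(-9) = (2*4)*(-9) = 8*(-9) = -72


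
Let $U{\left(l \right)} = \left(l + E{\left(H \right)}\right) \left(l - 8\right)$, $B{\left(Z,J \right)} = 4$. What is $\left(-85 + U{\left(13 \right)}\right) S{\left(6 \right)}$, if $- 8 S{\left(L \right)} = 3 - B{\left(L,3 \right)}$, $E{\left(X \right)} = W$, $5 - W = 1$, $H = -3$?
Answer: $0$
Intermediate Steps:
$W = 4$ ($W = 5 - 1 = 4$)
$E{\left(X \right)} = 4$
$S{\left(L \right)} = \frac{1}{8}$ ($S{\left(L \right)} = - \frac{3 - 4}{8} = \left(- \frac{1}{8}\right) \left(-1\right) = \frac{1}{8}$)
$U{\left(l \right)} = \left(-8 + l\right) \left(4 + l\right)$ ($U{\left(l \right)} = \left(l + 4\right) \left(l - 8\right) = \left(4 + l\right) \left(-8 + l\right) = \left(-8 + l\right) \left(4 + l\right)$)
$\left(-85 + U{\left(13 \right)}\right) S{\left(6 \right)} = \left(-85 - \left(84 - 169\right)\right) \frac{1}{8} = \left(-85 - -85\right) \frac{1}{8} = \left(-85 + 85\right) \frac{1}{8} = 0 \cdot \frac{1}{8} = 0$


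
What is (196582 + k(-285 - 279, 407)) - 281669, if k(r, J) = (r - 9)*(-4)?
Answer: -82795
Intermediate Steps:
k(r, J) = 36 - 4*r (k(r, J) = (-9 + r)*(-4) = 36 - 4*r)
(196582 + k(-285 - 279, 407)) - 281669 = (196582 + (36 - 4*(-285 - 279))) - 281669 = (196582 + (36 - 4*(-564))) - 281669 = (196582 + (36 + 2256)) - 281669 = (196582 + 2292) - 281669 = 198874 - 281669 = -82795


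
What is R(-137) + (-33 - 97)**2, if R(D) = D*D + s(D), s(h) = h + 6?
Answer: 35538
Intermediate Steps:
s(h) = 6 + h
R(D) = 6 + D + D**2 (R(D) = D*D + (6 + D) = D**2 + (6 + D) = 6 + D + D**2)
R(-137) + (-33 - 97)**2 = (6 - 137 + (-137)**2) + (-33 - 97)**2 = (6 - 137 + 18769) + (-130)**2 = 18638 + 16900 = 35538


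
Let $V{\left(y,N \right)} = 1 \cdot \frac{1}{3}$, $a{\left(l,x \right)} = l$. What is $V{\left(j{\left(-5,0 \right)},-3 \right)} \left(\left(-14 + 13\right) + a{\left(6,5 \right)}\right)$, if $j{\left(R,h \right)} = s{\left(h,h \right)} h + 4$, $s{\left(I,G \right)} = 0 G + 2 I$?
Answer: $\frac{5}{3} \approx 1.6667$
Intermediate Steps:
$s{\left(I,G \right)} = 2 I$ ($s{\left(I,G \right)} = 0 + 2 I = 2 I$)
$j{\left(R,h \right)} = 4 + 2 h^{2}$ ($j{\left(R,h \right)} = 2 h h + 4 = 2 h^{2} + 4 = 4 + 2 h^{2}$)
$V{\left(y,N \right)} = \frac{1}{3}$ ($V{\left(y,N \right)} = 1 \cdot \frac{1}{3} = \frac{1}{3}$)
$V{\left(j{\left(-5,0 \right)},-3 \right)} \left(\left(-14 + 13\right) + a{\left(6,5 \right)}\right) = \frac{\left(-14 + 13\right) + 6}{3} = \frac{-1 + 6}{3} = \frac{1}{3} \cdot 5 = \frac{5}{3}$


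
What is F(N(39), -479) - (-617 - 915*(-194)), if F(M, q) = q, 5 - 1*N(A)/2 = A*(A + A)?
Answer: -177372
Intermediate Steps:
N(A) = 10 - 4*A² (N(A) = 10 - 2*A*(A + A) = 10 - 2*A*2*A = 10 - 4*A²)
F(N(39), -479) - (-617 - 915*(-194)) = -479 - (-617 - 915*(-194)) = -479 - (-617 + 177510) = -479 - 1*176893 = -479 - 176893 = -177372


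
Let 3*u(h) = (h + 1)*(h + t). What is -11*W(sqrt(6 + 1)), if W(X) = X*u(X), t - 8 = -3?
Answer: -154 - 44*sqrt(7) ≈ -270.41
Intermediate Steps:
t = 5 (t = 8 - 3 = 5)
u(h) = (1 + h)*(5 + h)/3 (u(h) = ((h + 1)*(h + 5))/3 = ((1 + h)*(5 + h))/3 = (1 + h)*(5 + h)/3)
W(X) = X*(5/3 + 2*X + X**2/3)
-11*W(sqrt(6 + 1)) = -11*sqrt(6 + 1)*(5 + (sqrt(6 + 1))**2 + 6*sqrt(6 + 1))/3 = -11*sqrt(7)*(5 + (sqrt(7))**2 + 6*sqrt(7))/3 = -11*sqrt(7)*(5 + 7 + 6*sqrt(7))/3 = -11*sqrt(7)*(12 + 6*sqrt(7))/3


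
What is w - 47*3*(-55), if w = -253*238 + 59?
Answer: -52400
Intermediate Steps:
w = -60155 (w = -60214 + 59 = -60155)
w - 47*3*(-55) = -60155 - 47*3*(-55) = -60155 - 141*(-55) = -60155 + 7755 = -52400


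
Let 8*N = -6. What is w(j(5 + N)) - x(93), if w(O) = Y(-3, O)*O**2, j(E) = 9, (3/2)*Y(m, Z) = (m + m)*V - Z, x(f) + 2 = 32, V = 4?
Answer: -1812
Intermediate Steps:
x(f) = 30 (x(f) = -2 + 32 = 30)
Y(m, Z) = -2*Z/3 + 16*m/3 (Y(m, Z) = 2*((m + m)*4 - Z)/3 = 2*((2*m)*4 - Z)/3 = 2*(8*m - Z)/3 = 2*(-Z + 8*m)/3 = -2*Z/3 + 16*m/3)
N = -3/4 (N = (1/8)*(-6) = -3/4 ≈ -0.75000)
w(O) = O**2*(-16 - 2*O/3) (w(O) = (-2*O/3 + (16/3)*(-3))*O**2 = (-2*O/3 - 16)*O**2 = (-16 - 2*O/3)*O**2 = O**2*(-16 - 2*O/3))
w(j(5 + N)) - x(93) = (2/3)*9**2*(-24 - 1*9) - 1*30 = (2/3)*81*(-24 - 9) - 30 = (2/3)*81*(-33) - 30 = -1782 - 30 = -1812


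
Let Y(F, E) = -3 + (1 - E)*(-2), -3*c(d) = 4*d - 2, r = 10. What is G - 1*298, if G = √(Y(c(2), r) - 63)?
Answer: -298 + 4*I*√3 ≈ -298.0 + 6.9282*I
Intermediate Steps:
c(d) = ⅔ - 4*d/3 (c(d) = -(4*d - 2)/3 = -(-2 + 4*d)/3 = ⅔ - 4*d/3)
Y(F, E) = -5 + 2*E (Y(F, E) = -3 + (-2 + 2*E) = -5 + 2*E)
G = 4*I*√3 (G = √((-5 + 2*10) - 63) = √((-5 + 20) - 63) = √(15 - 63) = √(-48) = 4*I*√3 ≈ 6.9282*I)
G - 1*298 = 4*I*√3 - 1*298 = 4*I*√3 - 298 = -298 + 4*I*√3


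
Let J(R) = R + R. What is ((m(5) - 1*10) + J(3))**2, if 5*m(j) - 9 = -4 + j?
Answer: 4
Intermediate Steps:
J(R) = 2*R
m(j) = 1 + j/5 (m(j) = 9/5 + (-4 + j)/5 = 9/5 + (-4/5 + j/5) = 1 + j/5)
((m(5) - 1*10) + J(3))**2 = (((1 + (1/5)*5) - 1*10) + 2*3)**2 = (((1 + 1) - 10) + 6)**2 = ((2 - 10) + 6)**2 = (-8 + 6)**2 = (-2)**2 = 4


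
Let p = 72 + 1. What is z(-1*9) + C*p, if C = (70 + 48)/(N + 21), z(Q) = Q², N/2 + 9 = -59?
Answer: 701/115 ≈ 6.0956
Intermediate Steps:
N = -136 (N = -18 + 2*(-59) = -18 - 118 = -136)
p = 73
C = -118/115 (C = (70 + 48)/(-136 + 21) = 118/(-115) = 118*(-1/115) = -118/115 ≈ -1.0261)
z(-1*9) + C*p = (-1*9)² - 118/115*73 = (-9)² - 8614/115 = 81 - 8614/115 = 701/115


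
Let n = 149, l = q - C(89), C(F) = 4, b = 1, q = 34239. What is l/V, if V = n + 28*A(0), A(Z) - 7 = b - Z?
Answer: 34235/373 ≈ 91.783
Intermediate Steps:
l = 34235 (l = 34239 - 1*4 = 34239 - 4 = 34235)
A(Z) = 8 - Z (A(Z) = 7 + (1 - Z) = 8 - Z)
V = 373 (V = 149 + 28*(8 - 1*0) = 149 + 28*(8 + 0) = 149 + 28*8 = 149 + 224 = 373)
l/V = 34235/373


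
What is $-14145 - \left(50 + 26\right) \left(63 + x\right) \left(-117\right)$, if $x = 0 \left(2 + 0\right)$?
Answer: $546051$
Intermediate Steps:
$x = 0$ ($x = 0 \cdot 2 = 0$)
$-14145 - \left(50 + 26\right) \left(63 + x\right) \left(-117\right) = -14145 - \left(50 + 26\right) \left(63 + 0\right) \left(-117\right) = -14145 - 76 \cdot 63 \left(-117\right) = -14145 - 4788 \left(-117\right) = -14145 - -560196 = -14145 + 560196 = 546051$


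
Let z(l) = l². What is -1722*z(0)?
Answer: 0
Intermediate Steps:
-1722*z(0) = -1722*0² = -1722*0 = 0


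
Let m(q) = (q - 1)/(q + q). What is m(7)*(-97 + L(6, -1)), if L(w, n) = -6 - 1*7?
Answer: -330/7 ≈ -47.143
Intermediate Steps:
L(w, n) = -13 (L(w, n) = -6 - 7 = -13)
m(q) = (-1 + q)/(2*q) (m(q) = (-1 + q)/((2*q)) = (-1 + q)*(1/(2*q)) = (-1 + q)/(2*q))
m(7)*(-97 + L(6, -1)) = ((½)*(-1 + 7)/7)*(-97 - 13) = ((½)*(⅐)*6)*(-110) = (3/7)*(-110) = -330/7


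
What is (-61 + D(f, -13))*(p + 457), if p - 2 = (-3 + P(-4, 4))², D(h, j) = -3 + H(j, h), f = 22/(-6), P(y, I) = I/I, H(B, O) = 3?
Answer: -28243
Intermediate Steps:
P(y, I) = 1
f = -11/3 (f = 22*(-⅙) = -11/3 ≈ -3.6667)
D(h, j) = 0 (D(h, j) = -3 + 3 = 0)
p = 6 (p = 2 + (-3 + 1)² = 2 + (-2)² = 2 + 4 = 6)
(-61 + D(f, -13))*(p + 457) = (-61 + 0)*(6 + 457) = -61*463 = -28243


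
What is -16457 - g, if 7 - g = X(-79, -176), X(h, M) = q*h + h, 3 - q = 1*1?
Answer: -16701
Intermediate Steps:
q = 2 (q = 3 - 1 = 2)
X(h, M) = 3*h (X(h, M) = 2*h + h = 3*h)
g = 244 (g = 7 - 3*(-79) = 7 - 1*(-237) = 7 + 237 = 244)
-16457 - g = -16457 - 1*244 = -16457 - 244 = -16701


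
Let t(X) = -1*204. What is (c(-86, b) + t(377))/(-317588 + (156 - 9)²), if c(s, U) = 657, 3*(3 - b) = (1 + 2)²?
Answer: -453/295979 ≈ -0.0015305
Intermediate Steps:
t(X) = -204
b = 0 (b = 3 - (1 + 2)²/3 = 3 - ⅓*3² = 3 - ⅓*9 = 3 - 3 = 0)
(c(-86, b) + t(377))/(-317588 + (156 - 9)²) = (657 - 204)/(-317588 + (156 - 9)²) = 453/(-317588 + 147²) = 453/(-317588 + 21609) = 453/(-295979) = 453*(-1/295979) = -453/295979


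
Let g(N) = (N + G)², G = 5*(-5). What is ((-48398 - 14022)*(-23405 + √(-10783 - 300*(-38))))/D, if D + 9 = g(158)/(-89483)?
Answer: -32682325742075/205759 + 1396382215*√617/205759 ≈ -1.5867e+8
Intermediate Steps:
G = -25
g(N) = (-25 + N)² (g(N) = (N - 25)² = (-25 + N)²)
D = -823036/89483 (D = -9 + (-25 + 158)²/(-89483) = -9 + 133²*(-1/89483) = -9 + 17689*(-1/89483) = -9 - 17689/89483 = -823036/89483 ≈ -9.1977)
((-48398 - 14022)*(-23405 + √(-10783 - 300*(-38))))/D = ((-48398 - 14022)*(-23405 + √(-10783 - 300*(-38))))/(-823036/89483) = -62420*(-23405 + √(-10783 + 11400))*(-89483/823036) = -62420*(-23405 + √617)*(-89483/823036) = (1460940100 - 62420*√617)*(-89483/823036) = -32682325742075/205759 + 1396382215*√617/205759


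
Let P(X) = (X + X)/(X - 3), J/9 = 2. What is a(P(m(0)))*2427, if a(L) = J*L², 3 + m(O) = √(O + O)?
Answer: 43686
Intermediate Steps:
m(O) = -3 + √2*√O (m(O) = -3 + √(O + O) = -3 + √(2*O) = -3 + √2*√O)
J = 18 (J = 9*2 = 18)
P(X) = 2*X/(-3 + X) (P(X) = (2*X)/(-3 + X) = 2*X/(-3 + X))
a(L) = 18*L²
a(P(m(0)))*2427 = (18*(2*(-3 + √2*√0)/(-3 + (-3 + √2*√0)))²)*2427 = (18*(2*(-3 + √2*0)/(-3 + (-3 + √2*0)))²)*2427 = (18*(2*(-3 + 0)/(-3 + (-3 + 0)))²)*2427 = (18*(2*(-3)/(-3 - 3))²)*2427 = (18*(2*(-3)/(-6))²)*2427 = (18*(2*(-3)*(-⅙))²)*2427 = (18*1²)*2427 = (18*1)*2427 = 18*2427 = 43686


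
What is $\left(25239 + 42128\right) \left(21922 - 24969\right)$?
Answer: $-205267249$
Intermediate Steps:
$\left(25239 + 42128\right) \left(21922 - 24969\right) = 67367 \left(-3047\right) = -205267249$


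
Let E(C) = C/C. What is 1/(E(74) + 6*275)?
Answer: 1/1651 ≈ 0.00060569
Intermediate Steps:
E(C) = 1
1/(E(74) + 6*275) = 1/(1 + 6*275) = 1/(1 + 1650) = 1/1651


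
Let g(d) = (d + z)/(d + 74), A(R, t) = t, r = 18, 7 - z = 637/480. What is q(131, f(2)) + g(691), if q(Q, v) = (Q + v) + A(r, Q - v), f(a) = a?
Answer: 96540803/367200 ≈ 262.91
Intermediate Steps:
z = 2723/480 (z = 7 - 637/480 = 2723/480 ≈ 5.6729)
q(Q, v) = 2*Q (q(Q, v) = (Q + v) + (Q - v) = 2*Q)
g(d) = (2723/480 + d)/(74 + d) (g(d) = (d + 2723/480)/(d + 74) = (2723/480 + d)/(74 + d))
q(131, f(2)) + g(691) = 2*131 + (2723/480 + 691)/(74 + 691) = 262 + (334403/480)/765 = 262 + (1/765)*(334403/480) = 262 + 334403/367200 = 96540803/367200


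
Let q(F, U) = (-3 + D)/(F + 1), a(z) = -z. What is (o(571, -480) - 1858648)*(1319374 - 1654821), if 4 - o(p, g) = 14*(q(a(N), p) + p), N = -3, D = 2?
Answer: 1252313886243/2 ≈ 6.2616e+11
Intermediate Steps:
q(F, U) = -1/(1 + F) (q(F, U) = (-3 + 2)/(F + 1) = -1/(1 + F))
o(p, g) = 15/2 - 14*p (o(p, g) = 4 - 14*(-1/(1 - 1*(-3)) + p) = 4 - 14*(-1/(1 + 3) + p) = 4 - 14*(-1/4 + p) = 4 - 14*(-1*¼ + p) = 4 - 14*(-¼ + p) = 4 - (-7/2 + 14*p) = 4 + (7/2 - 14*p) = 15/2 - 14*p)
(o(571, -480) - 1858648)*(1319374 - 1654821) = ((15/2 - 14*571) - 1858648)*(1319374 - 1654821) = ((15/2 - 7994) - 1858648)*(-335447) = (-15973/2 - 1858648)*(-335447) = -3733269/2*(-335447) = 1252313886243/2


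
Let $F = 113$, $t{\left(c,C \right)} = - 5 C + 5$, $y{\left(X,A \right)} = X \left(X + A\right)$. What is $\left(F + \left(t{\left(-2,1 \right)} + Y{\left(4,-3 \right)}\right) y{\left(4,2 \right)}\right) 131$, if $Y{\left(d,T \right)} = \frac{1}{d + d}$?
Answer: $15196$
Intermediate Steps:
$y{\left(X,A \right)} = X \left(A + X\right)$
$Y{\left(d,T \right)} = \frac{1}{2 d}$
$t{\left(c,C \right)} = 5 - 5 C$
$\left(F + \left(t{\left(-2,1 \right)} + Y{\left(4,-3 \right)}\right) y{\left(4,2 \right)}\right) 131 = \left(113 + \left(\left(5 - 5\right) + \frac{1}{2 \cdot 4}\right) 4 \left(2 + 4\right)\right) 131 = \left(113 + \left(\left(5 - 5\right) + \frac{1}{2} \cdot \frac{1}{4}\right) 4 \cdot 6\right) 131 = \left(113 + \left(0 + \frac{1}{8}\right) 24\right) 131 = \left(113 + \frac{1}{8} \cdot 24\right) 131 = \left(113 + 3\right) 131 = 116 \cdot 131 = 15196$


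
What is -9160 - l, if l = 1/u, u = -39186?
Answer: -358943759/39186 ≈ -9160.0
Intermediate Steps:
l = -1/39186 (l = 1/(-39186) = -1/39186 ≈ -2.5519e-5)
-9160 - l = -9160 - 1*(-1/39186) = -9160 + 1/39186 = -358943759/39186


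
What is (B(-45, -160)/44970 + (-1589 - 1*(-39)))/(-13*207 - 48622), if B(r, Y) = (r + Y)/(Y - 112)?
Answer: 39091447/1294128672 ≈ 0.030207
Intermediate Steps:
B(r, Y) = (Y + r)/(-112 + Y)
(B(-45, -160)/44970 + (-1589 - 1*(-39)))/(-13*207 - 48622) = (((-160 - 45)/(-112 - 160))/44970 + (-1589 - 1*(-39)))/(-13*207 - 48622) = ((-205/(-272))*(1/44970) + (-1589 + 39))/(-2691 - 48622) = (-1/272*(-205)*(1/44970) - 1550)/(-51313) = ((205/272)*(1/44970) - 1550)*(-1/51313) = (41/2446368 - 1550)*(-1/51313) = -3791870359/2446368*(-1/51313) = 39091447/1294128672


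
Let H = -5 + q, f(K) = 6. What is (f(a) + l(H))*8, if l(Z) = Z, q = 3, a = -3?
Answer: 32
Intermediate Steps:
H = -2 (H = -5 + 3 = -2)
(f(a) + l(H))*8 = (6 - 2)*8 = 4*8 = 32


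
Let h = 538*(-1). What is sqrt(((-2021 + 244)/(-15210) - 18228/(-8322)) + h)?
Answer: I*sqrt(156746542458470)/540930 ≈ 23.145*I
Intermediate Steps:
h = -538
sqrt(((-2021 + 244)/(-15210) - 18228/(-8322)) + h) = sqrt(((-2021 + 244)/(-15210) - 18228/(-8322)) - 538) = sqrt((-1777*(-1/15210) - 18228*(-1/8322)) - 538) = sqrt((1777/15210 + 3038/1387) - 538) = sqrt(48672679/21096270 - 538) = sqrt(-11301120581/21096270) = I*sqrt(156746542458470)/540930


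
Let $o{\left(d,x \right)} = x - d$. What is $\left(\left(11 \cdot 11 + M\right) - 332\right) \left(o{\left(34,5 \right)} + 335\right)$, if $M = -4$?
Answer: $-65790$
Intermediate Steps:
$\left(\left(11 \cdot 11 + M\right) - 332\right) \left(o{\left(34,5 \right)} + 335\right) = \left(\left(11 \cdot 11 - 4\right) - 332\right) \left(\left(5 - 34\right) + 335\right) = \left(\left(121 - 4\right) - 332\right) \left(\left(5 - 34\right) + 335\right) = \left(117 - 332\right) \left(-29 + 335\right) = \left(-215\right) 306 = -65790$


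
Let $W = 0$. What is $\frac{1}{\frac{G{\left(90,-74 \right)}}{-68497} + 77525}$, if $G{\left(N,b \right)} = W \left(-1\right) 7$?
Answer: $\frac{1}{77525} \approx 1.2899 \cdot 10^{-5}$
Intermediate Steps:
$G{\left(N,b \right)} = 0$ ($G{\left(N,b \right)} = 0 \left(-1\right) 7 = 0 \cdot 7 = 0$)
$\frac{1}{\frac{G{\left(90,-74 \right)}}{-68497} + 77525} = \frac{1}{\frac{0}{-68497} + 77525} = \frac{1}{0 \left(- \frac{1}{68497}\right) + 77525} = \frac{1}{0 + 77525} = \frac{1}{77525}$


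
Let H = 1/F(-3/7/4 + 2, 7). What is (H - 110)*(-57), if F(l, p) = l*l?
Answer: 17567742/2809 ≈ 6254.1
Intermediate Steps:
F(l, p) = l²
H = 784/2809 (H = 1/((-3/7/4 + 2)²) = 1/((-3*⅐*(¼) + 2)²) = 1/((-3/7*¼ + 2)²) = 1/((-3/28 + 2)²) = 1/((53/28)²) = 1/(2809/784) = 784/2809 ≈ 0.27910)
(H - 110)*(-57) = (784/2809 - 110)*(-57) = -308206/2809*(-57) = 17567742/2809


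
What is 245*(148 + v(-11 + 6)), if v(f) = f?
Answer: 35035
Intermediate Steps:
245*(148 + v(-11 + 6)) = 245*(148 + (-11 + 6)) = 245*(148 - 5) = 245*143 = 35035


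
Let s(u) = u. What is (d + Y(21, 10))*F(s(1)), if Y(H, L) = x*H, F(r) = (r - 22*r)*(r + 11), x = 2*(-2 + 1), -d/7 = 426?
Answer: 762048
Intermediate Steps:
d = -2982 (d = -7*426 = -2982)
x = -2 (x = 2*(-1) = -2)
F(r) = -21*r*(11 + r) (F(r) = (-21*r)*(11 + r) = -21*r*(11 + r))
Y(H, L) = -2*H
(d + Y(21, 10))*F(s(1)) = (-2982 - 2*21)*(-21*1*(11 + 1)) = (-2982 - 42)*(-21*1*12) = -3024*(-252) = 762048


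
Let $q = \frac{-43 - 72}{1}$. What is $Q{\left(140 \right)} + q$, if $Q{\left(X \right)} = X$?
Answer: $25$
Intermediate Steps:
$q = -115$ ($q = 1 \left(-115\right) = -115$)
$Q{\left(140 \right)} + q = 140 - 115 = 25$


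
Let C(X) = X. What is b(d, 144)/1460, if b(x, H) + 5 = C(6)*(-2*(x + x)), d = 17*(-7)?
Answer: 2851/1460 ≈ 1.9527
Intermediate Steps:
d = -119
b(x, H) = -5 - 24*x (b(x, H) = -5 + 6*(-2*(x + x)) = -5 + 6*(-4*x) = -5 - 24*x)
b(d, 144)/1460 = (-5 - 24*(-119))/1460 = (-5 + 2856)*(1/1460) = 2851*(1/1460) = 2851/1460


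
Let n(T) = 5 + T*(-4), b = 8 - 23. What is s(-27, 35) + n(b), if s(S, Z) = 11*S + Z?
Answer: -197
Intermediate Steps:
s(S, Z) = Z + 11*S
b = -15
n(T) = 5 - 4*T
s(-27, 35) + n(b) = (35 + 11*(-27)) + (5 - 4*(-15)) = (35 - 297) + (5 + 60) = -262 + 65 = -197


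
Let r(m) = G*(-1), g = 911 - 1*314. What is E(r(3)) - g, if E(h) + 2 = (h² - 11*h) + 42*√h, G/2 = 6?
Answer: -323 + 84*I*√3 ≈ -323.0 + 145.49*I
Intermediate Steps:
G = 12 (G = 2*6 = 12)
g = 597 (g = 911 - 314 = 597)
r(m) = -12 (r(m) = 12*(-1) = -12)
E(h) = -2 + h² - 11*h + 42*√h (E(h) = -2 + ((h² - 11*h) + 42*√h) = -2 + (h² - 11*h + 42*√h) = -2 + h² - 11*h + 42*√h)
E(r(3)) - g = (-2 + (-12)² - 11*(-12) + 42*√(-12)) - 1*597 = (-2 + 144 + 132 + 42*(2*I*√3)) - 597 = (-2 + 144 + 132 + 84*I*√3) - 597 = (274 + 84*I*√3) - 597 = -323 + 84*I*√3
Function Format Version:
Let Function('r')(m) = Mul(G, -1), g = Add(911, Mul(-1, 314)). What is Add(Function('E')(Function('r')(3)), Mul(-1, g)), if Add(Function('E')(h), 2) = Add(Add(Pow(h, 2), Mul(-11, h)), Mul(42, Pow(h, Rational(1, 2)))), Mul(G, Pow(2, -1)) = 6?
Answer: Add(-323, Mul(84, I, Pow(3, Rational(1, 2)))) ≈ Add(-323.00, Mul(145.49, I))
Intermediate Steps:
G = 12 (G = Mul(2, 6) = 12)
g = 597 (g = Add(911, -314) = 597)
Function('r')(m) = -12 (Function('r')(m) = Mul(12, -1) = -12)
Function('E')(h) = Add(-2, Pow(h, 2), Mul(-11, h), Mul(42, Pow(h, Rational(1, 2)))) (Function('E')(h) = Add(-2, Add(Add(Pow(h, 2), Mul(-11, h)), Mul(42, Pow(h, Rational(1, 2))))) = Add(-2, Add(Pow(h, 2), Mul(-11, h), Mul(42, Pow(h, Rational(1, 2))))) = Add(-2, Pow(h, 2), Mul(-11, h), Mul(42, Pow(h, Rational(1, 2)))))
Add(Function('E')(Function('r')(3)), Mul(-1, g)) = Add(Add(-2, Pow(-12, 2), Mul(-11, -12), Mul(42, Pow(-12, Rational(1, 2)))), Mul(-1, 597)) = Add(Add(-2, 144, 132, Mul(42, Mul(2, I, Pow(3, Rational(1, 2))))), -597) = Add(Add(-2, 144, 132, Mul(84, I, Pow(3, Rational(1, 2)))), -597) = Add(Add(274, Mul(84, I, Pow(3, Rational(1, 2)))), -597) = Add(-323, Mul(84, I, Pow(3, Rational(1, 2))))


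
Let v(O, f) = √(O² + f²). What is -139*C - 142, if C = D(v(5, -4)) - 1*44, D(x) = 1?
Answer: 5835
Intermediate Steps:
C = -43 (C = 1 - 1*44 = 1 - 44 = -43)
-139*C - 142 = -139*(-43) - 142 = 5977 - 142 = 5835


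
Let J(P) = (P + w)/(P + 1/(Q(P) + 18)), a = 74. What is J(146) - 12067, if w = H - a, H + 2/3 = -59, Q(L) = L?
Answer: -866826877/71835 ≈ -12067.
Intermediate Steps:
H = -179/3 (H = -⅔ - 59 = -179/3 ≈ -59.667)
w = -401/3 (w = -179/3 - 1*74 = -179/3 - 74 = -401/3 ≈ -133.67)
J(P) = (-401/3 + P)/(P + 1/(18 + P)) (J(P) = (P - 401/3)/(P + 1/(P + 18)) = (-401/3 + P)/(P + 1/(18 + P)))
J(146) - 12067 = (-2406 + 146² - 347/3*146)/(1 + 146² + 18*146) - 12067 = (-2406 + 21316 - 50662/3)/(1 + 21316 + 2628) - 12067 = (6068/3)/23945 - 12067 = (1/23945)*(6068/3) - 12067 = 6068/71835 - 12067 = -866826877/71835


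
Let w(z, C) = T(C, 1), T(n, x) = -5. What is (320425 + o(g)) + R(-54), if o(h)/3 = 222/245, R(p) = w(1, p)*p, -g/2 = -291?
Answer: 78570941/245 ≈ 3.2070e+5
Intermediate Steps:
g = 582 (g = -2*(-291) = 582)
w(z, C) = -5
R(p) = -5*p
o(h) = 666/245 (o(h) = 3*(222/245) = 666/245)
(320425 + o(g)) + R(-54) = (320425 + 666/245) - 5*(-54) = 78504791/245 + 270 = 78570941/245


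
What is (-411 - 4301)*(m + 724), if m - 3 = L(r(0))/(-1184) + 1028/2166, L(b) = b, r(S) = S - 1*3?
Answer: -28917530639/8436 ≈ -3.4279e+6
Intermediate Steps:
r(S) = -3 + S (r(S) = S - 3 = -3 + S)
m = 4458641/1282272 (m = 3 + ((-3 + 0)/(-1184) + 1028/2166) = 3 + (-3*(-1/1184) + 1028*(1/2166)) = 3 + (3/1184 + 514/1083) = 3 + 611825/1282272 = 4458641/1282272 ≈ 3.4771)
(-411 - 4301)*(m + 724) = (-411 - 4301)*(4458641/1282272 + 724) = -4712*932823569/1282272 = -28917530639/8436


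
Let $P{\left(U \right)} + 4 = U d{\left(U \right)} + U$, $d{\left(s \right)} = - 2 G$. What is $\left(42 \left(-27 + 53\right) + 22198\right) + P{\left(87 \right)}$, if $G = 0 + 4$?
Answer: $22677$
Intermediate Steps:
$G = 4$
$d{\left(s \right)} = -8$ ($d{\left(s \right)} = \left(-2\right) 4 = -8$)
$P{\left(U \right)} = -4 - 7 U$ ($P{\left(U \right)} = -4 + \left(U \left(-8\right) + U\right) = -4 + \left(- 8 U + U\right) = -4 - 7 U$)
$\left(42 \left(-27 + 53\right) + 22198\right) + P{\left(87 \right)} = \left(42 \left(-27 + 53\right) + 22198\right) - 613 = \left(42 \cdot 26 + 22198\right) - 613 = \left(1092 + 22198\right) - 613 = 23290 - 613 = 22677$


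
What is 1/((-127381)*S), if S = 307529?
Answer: -1/39173351549 ≈ -2.5528e-11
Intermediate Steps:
1/((-127381)*S) = 1/(-127381*307529) = -1/127381*1/307529 = -1/39173351549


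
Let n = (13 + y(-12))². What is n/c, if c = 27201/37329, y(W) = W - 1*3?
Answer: 49772/9067 ≈ 5.4894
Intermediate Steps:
y(W) = -3 + W (y(W) = W - 3 = -3 + W)
c = 9067/12443 (c = 27201*(1/37329) = 9067/12443 ≈ 0.72868)
n = 4 (n = (13 + (-3 - 12))² = (13 - 15)² = (-2)² = 4)
n/c = 4/(9067/12443) = 4*(12443/9067) = 49772/9067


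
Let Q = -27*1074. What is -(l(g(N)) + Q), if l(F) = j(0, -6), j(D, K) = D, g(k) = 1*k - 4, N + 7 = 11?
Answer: 28998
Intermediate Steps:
N = 4 (N = -7 + 11 = 4)
g(k) = -4 + k (g(k) = k - 4 = -4 + k)
Q = -28998
l(F) = 0
-(l(g(N)) + Q) = -(0 - 28998) = -1*(-28998) = 28998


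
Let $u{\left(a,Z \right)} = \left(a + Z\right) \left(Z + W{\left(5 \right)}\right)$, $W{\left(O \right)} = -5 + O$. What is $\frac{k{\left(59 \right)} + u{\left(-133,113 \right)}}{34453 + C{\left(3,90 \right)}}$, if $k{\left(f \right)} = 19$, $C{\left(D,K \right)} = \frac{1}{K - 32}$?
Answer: $- \frac{129978}{1998275} \approx -0.065045$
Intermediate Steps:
$C{\left(D,K \right)} = \frac{1}{-32 + K}$
$u{\left(a,Z \right)} = Z \left(Z + a\right)$ ($u{\left(a,Z \right)} = \left(a + Z\right) \left(Z + \left(-5 + 5\right)\right) = \left(Z + a\right) \left(Z + 0\right) = \left(Z + a\right) Z = Z \left(Z + a\right)$)
$\frac{k{\left(59 \right)} + u{\left(-133,113 \right)}}{34453 + C{\left(3,90 \right)}} = \frac{19 + 113 \left(113 - 133\right)}{34453 + \frac{1}{-32 + 90}} = \frac{19 + 113 \left(-20\right)}{34453 + \frac{1}{58}} = \frac{19 - 2260}{34453 + \frac{1}{58}} = - \frac{2241}{\frac{1998275}{58}} = \left(-2241\right) \frac{58}{1998275} = - \frac{129978}{1998275}$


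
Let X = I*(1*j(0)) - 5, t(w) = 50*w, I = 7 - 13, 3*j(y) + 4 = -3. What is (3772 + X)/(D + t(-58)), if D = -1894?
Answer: -3781/4794 ≈ -0.78869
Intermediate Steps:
j(y) = -7/3 (j(y) = -4/3 + (⅓)*(-3) = -4/3 - 1 = -7/3)
I = -6
X = 9 (X = -6*(-7)/3 - 5 = -6*(-7/3) - 5 = 14 - 5 = 9)
(3772 + X)/(D + t(-58)) = (3772 + 9)/(-1894 + 50*(-58)) = 3781/(-1894 - 2900) = 3781/(-4794) = 3781*(-1/4794) = -3781/4794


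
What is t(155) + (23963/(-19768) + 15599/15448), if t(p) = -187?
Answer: -893236615/4771501 ≈ -187.20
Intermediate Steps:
t(155) + (23963/(-19768) + 15599/15448) = -187 + (23963/(-19768) + 15599/15448) = -187 + (23963*(-1/19768) + 15599*(1/15448)) = -187 + (-23963/19768 + 15599/15448) = -187 - 965928/4771501 = -893236615/4771501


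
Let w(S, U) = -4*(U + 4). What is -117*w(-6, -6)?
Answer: -936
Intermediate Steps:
w(S, U) = -16 - 4*U (w(S, U) = -4*(4 + U) = -16 - 4*U)
-117*w(-6, -6) = -117*(-16 - 4*(-6)) = -117*(-16 + 24) = -117*8 = -936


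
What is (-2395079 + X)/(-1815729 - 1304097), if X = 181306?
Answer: 2213773/3119826 ≈ 0.70958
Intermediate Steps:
(-2395079 + X)/(-1815729 - 1304097) = (-2395079 + 181306)/(-1815729 - 1304097) = -2213773/(-3119826) = -2213773*(-1/3119826) = 2213773/3119826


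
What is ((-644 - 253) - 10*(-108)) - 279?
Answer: -96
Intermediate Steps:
((-644 - 253) - 10*(-108)) - 279 = (-897 + 1080) - 279 = 183 - 279 = -96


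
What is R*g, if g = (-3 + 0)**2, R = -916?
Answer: -8244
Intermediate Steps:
g = 9 (g = (-3)**2 = 9)
R*g = -916*9 = -8244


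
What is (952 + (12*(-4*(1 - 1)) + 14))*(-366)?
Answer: -353556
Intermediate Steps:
(952 + (12*(-4*(1 - 1)) + 14))*(-366) = (952 + (12*(-4*0) + 14))*(-366) = (952 + (12*0 + 14))*(-366) = (952 + (0 + 14))*(-366) = (952 + 14)*(-366) = 966*(-366) = -353556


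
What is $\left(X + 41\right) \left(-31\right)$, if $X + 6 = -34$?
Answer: $-31$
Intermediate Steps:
$X = -40$ ($X = -6 - 34 = -40$)
$\left(X + 41\right) \left(-31\right) = \left(-40 + 41\right) \left(-31\right) = 1 \left(-31\right) = -31$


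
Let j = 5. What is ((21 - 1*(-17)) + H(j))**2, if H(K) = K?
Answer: 1849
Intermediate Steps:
((21 - 1*(-17)) + H(j))**2 = ((21 - 1*(-17)) + 5)**2 = ((21 + 17) + 5)**2 = (38 + 5)**2 = 43**2 = 1849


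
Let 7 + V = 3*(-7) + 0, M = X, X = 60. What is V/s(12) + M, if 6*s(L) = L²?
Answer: 353/6 ≈ 58.833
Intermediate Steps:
s(L) = L²/6
M = 60
V = -28 (V = -7 + (3*(-7) + 0) = -7 + (-21 + 0) = -7 - 21 = -28)
V/s(12) + M = -28/((⅙)*12²) + 60 = -28/((⅙)*144) + 60 = -28/24 + 60 = (1/24)*(-28) + 60 = -7/6 + 60 = 353/6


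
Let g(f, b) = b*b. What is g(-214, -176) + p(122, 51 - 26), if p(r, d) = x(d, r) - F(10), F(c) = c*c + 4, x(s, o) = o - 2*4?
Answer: 30986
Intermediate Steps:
x(s, o) = -8 + o (x(s, o) = o - 8 = -8 + o)
F(c) = 4 + c**2 (F(c) = c**2 + 4 = 4 + c**2)
g(f, b) = b**2
p(r, d) = -112 + r (p(r, d) = (-8 + r) - (4 + 10**2) = (-8 + r) - (4 + 100) = (-8 + r) - 1*104 = (-8 + r) - 104 = -112 + r)
g(-214, -176) + p(122, 51 - 26) = (-176)**2 + (-112 + 122) = 30976 + 10 = 30986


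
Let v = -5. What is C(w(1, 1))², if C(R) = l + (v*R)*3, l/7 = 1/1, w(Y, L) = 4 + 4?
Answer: 12769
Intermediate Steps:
w(Y, L) = 8
l = 7 (l = 7/1 = 7*1 = 7)
C(R) = 7 - 15*R (C(R) = 7 - 5*R*3 = 7 - 15*R)
C(w(1, 1))² = (7 - 15*8)² = (7 - 120)² = (-113)² = 12769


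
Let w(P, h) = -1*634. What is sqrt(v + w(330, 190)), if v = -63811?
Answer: I*sqrt(64445) ≈ 253.86*I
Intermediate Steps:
w(P, h) = -634
sqrt(v + w(330, 190)) = sqrt(-63811 - 634) = sqrt(-64445) = I*sqrt(64445)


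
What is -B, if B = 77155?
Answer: -77155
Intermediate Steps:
-B = -1*77155 = -77155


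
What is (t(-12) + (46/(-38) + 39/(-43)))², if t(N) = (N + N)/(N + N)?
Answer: 833569/667489 ≈ 1.2488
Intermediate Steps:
t(N) = 1 (t(N) = (2*N)/((2*N)) = (2*N)*(1/(2*N)) = 1)
(t(-12) + (46/(-38) + 39/(-43)))² = (1 + (46/(-38) + 39/(-43)))² = (1 + (46*(-1/38) + 39*(-1/43)))² = (1 + (-23/19 - 39/43))² = (1 - 1730/817)² = (-913/817)² = 833569/667489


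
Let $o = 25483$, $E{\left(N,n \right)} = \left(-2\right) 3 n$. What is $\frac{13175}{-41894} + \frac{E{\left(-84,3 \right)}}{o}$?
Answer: $- \frac{336492617}{1067584802} \approx -0.31519$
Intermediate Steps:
$E{\left(N,n \right)} = - 6 n$
$\frac{13175}{-41894} + \frac{E{\left(-84,3 \right)}}{o} = \frac{13175}{-41894} + \frac{\left(-6\right) 3}{25483} = 13175 \left(- \frac{1}{41894}\right) - \frac{18}{25483} = - \frac{13175}{41894} - \frac{18}{25483} = - \frac{336492617}{1067584802}$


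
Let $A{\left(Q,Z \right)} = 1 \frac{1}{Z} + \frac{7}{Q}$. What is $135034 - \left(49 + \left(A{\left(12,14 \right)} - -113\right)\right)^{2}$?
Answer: $\frac{766122335}{7056} \approx 1.0858 \cdot 10^{5}$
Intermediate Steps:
$A{\left(Q,Z \right)} = \frac{1}{Z} + \frac{7}{Q}$
$135034 - \left(49 + \left(A{\left(12,14 \right)} - -113\right)\right)^{2} = 135034 - \left(49 + \left(\left(\frac{1}{14} + \frac{7}{12}\right) - -113\right)\right)^{2} = 135034 - \left(49 + \left(\left(\frac{1}{14} + 7 \cdot \frac{1}{12}\right) + 113\right)\right)^{2} = 135034 - \left(49 + \left(\left(\frac{1}{14} + \frac{7}{12}\right) + 113\right)\right)^{2} = 135034 - \left(49 + \left(\frac{55}{84} + 113\right)\right)^{2} = 135034 - \left(49 + \frac{9547}{84}\right)^{2} = 135034 - \left(\frac{13663}{84}\right)^{2} = 135034 - \frac{186677569}{7056} = \frac{766122335}{7056}$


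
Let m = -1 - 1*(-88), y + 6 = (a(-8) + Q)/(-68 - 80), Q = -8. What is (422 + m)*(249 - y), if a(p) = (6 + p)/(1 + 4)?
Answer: 48013461/370 ≈ 1.2977e+5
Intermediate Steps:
a(p) = 6/5 + p/5 (a(p) = (6 + p)/5 = (6 + p)*(1/5) = 6/5 + p/5)
y = -2199/370 (y = -6 + ((6/5 + (1/5)*(-8)) - 8)/(-68 - 80) = -6 + ((6/5 - 8/5) - 8)/(-148) = -6 + (-2/5 - 8)*(-1/148) = -6 - 42/5*(-1/148) = -6 + 21/370 = -2199/370 ≈ -5.9432)
m = 87 (m = -1 + 88 = 87)
(422 + m)*(249 - y) = (422 + 87)*(249 - 1*(-2199/370)) = 509*(249 + 2199/370) = 509*(94329/370) = 48013461/370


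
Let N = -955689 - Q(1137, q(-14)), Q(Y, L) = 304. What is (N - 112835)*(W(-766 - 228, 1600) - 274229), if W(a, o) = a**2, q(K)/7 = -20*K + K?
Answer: -762936908196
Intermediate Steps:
q(K) = -133*K (q(K) = 7*(-20*K + K) = 7*(-19*K) = -133*K)
N = -955993 (N = -955689 - 1*304 = -955689 - 304 = -955993)
(N - 112835)*(W(-766 - 228, 1600) - 274229) = (-955993 - 112835)*((-766 - 228)**2 - 274229) = -1068828*((-994)**2 - 274229) = -1068828*(988036 - 274229) = -1068828*713807 = -762936908196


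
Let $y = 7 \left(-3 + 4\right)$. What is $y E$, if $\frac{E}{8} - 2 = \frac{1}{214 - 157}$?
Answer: $\frac{6440}{57} \approx 112.98$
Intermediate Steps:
$E = \frac{920}{57}$ ($E = 16 + \frac{8}{214 - 157} = 16 + \frac{8}{57} = \frac{920}{57} \approx 16.14$)
$y = 7$ ($y = 7 \cdot 1 = 7$)
$y E = 7 \cdot \frac{920}{57} = \frac{6440}{57}$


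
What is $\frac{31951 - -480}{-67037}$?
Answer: $- \frac{32431}{67037} \approx -0.48378$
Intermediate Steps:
$\frac{31951 - -480}{-67037} = \left(31951 + 480\right) \left(- \frac{1}{67037}\right) = 32431 \left(- \frac{1}{67037}\right) = - \frac{32431}{67037}$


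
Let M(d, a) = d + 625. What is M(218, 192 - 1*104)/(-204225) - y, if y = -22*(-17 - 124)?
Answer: -211168931/68075 ≈ -3102.0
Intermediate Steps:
M(d, a) = 625 + d
y = 3102 (y = -22*(-141) = 3102)
M(218, 192 - 1*104)/(-204225) - y = (625 + 218)/(-204225) - 1*3102 = 843*(-1/204225) - 3102 = -281/68075 - 3102 = -211168931/68075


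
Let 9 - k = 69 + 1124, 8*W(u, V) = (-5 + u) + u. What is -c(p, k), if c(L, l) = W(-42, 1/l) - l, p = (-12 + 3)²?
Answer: -9383/8 ≈ -1172.9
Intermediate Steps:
W(u, V) = -5/8 + u/4 (W(u, V) = ((-5 + u) + u)/8 = (-5 + 2*u)/8 = -5/8 + u/4)
k = -1184 (k = 9 - (69 + 1124) = 9 - 1*1193 = 9 - 1193 = -1184)
p = 81 (p = (-9)² = 81)
c(L, l) = -89/8 - l (c(L, l) = (-5/8 + (¼)*(-42)) - l = (-5/8 - 21/2) - l = -89/8 - l)
-c(p, k) = -(-89/8 - 1*(-1184)) = -(-89/8 + 1184) = -1*9383/8 = -9383/8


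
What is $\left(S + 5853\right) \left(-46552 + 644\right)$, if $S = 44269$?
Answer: $-2301000776$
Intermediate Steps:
$\left(S + 5853\right) \left(-46552 + 644\right) = \left(44269 + 5853\right) \left(-46552 + 644\right) = 50122 \left(-45908\right) = -2301000776$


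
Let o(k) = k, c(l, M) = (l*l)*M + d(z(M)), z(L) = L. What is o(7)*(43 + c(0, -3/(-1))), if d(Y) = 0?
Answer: 301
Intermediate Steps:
c(l, M) = M*l² (c(l, M) = (l*l)*M + 0 = l²*M + 0 = M*l² + 0 = M*l²)
o(7)*(43 + c(0, -3/(-1))) = 7*(43 - 3/(-1)*0²) = 7*(43 - 3*(-1)*0) = 7*(43 + 3*0) = 7*(43 + 0) = 7*43 = 301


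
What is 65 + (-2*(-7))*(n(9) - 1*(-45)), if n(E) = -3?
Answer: 653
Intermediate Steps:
65 + (-2*(-7))*(n(9) - 1*(-45)) = 65 + (-2*(-7))*(-3 - 1*(-45)) = 65 + 14*(-3 + 45) = 65 + 14*42 = 65 + 588 = 653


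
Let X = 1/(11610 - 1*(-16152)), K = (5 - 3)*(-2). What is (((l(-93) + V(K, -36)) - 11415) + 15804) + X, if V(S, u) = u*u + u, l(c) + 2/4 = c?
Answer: 77115896/13881 ≈ 5555.5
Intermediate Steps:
l(c) = -½ + c
K = -4 (K = 2*(-2) = -4)
V(S, u) = u + u² (V(S, u) = u² + u = u + u²)
X = 1/27762 (X = 1/(11610 + 16152) = 1/27762 ≈ 3.6020e-5)
(((l(-93) + V(K, -36)) - 11415) + 15804) + X = ((((-½ - 93) - 36*(1 - 36)) - 11415) + 15804) + 1/27762 = (((-187/2 - 36*(-35)) - 11415) + 15804) + 1/27762 = (((-187/2 + 1260) - 11415) + 15804) + 1/27762 = ((2333/2 - 11415) + 15804) + 1/27762 = (-20497/2 + 15804) + 1/27762 = 11111/2 + 1/27762 = 77115896/13881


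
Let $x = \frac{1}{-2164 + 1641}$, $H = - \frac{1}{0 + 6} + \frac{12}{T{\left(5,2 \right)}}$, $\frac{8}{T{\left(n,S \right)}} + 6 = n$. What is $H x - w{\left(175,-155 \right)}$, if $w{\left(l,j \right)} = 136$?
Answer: $- \frac{213379}{1569} \approx -136.0$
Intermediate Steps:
$T{\left(n,S \right)} = \frac{8}{-6 + n}$
$H = - \frac{5}{3}$ ($H = - \frac{1}{0 + 6} + \frac{12}{8 \frac{1}{-6 + 5}} = - \frac{1}{6} + \frac{12}{8 \frac{1}{-1}} = \left(-1\right) \frac{1}{6} + \frac{12}{8 \left(-1\right)} = - \frac{1}{6} + \frac{12}{-8} = - \frac{1}{6} + 12 \left(- \frac{1}{8}\right) = - \frac{1}{6} - \frac{3}{2} = - \frac{5}{3} \approx -1.6667$)
$x = - \frac{1}{523}$ ($x = \frac{1}{-523} = - \frac{1}{523} \approx -0.001912$)
$H x - w{\left(175,-155 \right)} = \left(- \frac{5}{3}\right) \left(- \frac{1}{523}\right) - 136 = \frac{5}{1569} - 136 = - \frac{213379}{1569}$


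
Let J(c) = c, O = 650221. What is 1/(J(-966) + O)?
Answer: 1/649255 ≈ 1.5402e-6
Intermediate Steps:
1/(J(-966) + O) = 1/(-966 + 650221) = 1/649255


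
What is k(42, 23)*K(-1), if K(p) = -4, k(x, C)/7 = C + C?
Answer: -1288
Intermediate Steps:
k(x, C) = 14*C (k(x, C) = 7*(C + C) = 7*(2*C) = 14*C)
k(42, 23)*K(-1) = (14*23)*(-4) = 322*(-4) = -1288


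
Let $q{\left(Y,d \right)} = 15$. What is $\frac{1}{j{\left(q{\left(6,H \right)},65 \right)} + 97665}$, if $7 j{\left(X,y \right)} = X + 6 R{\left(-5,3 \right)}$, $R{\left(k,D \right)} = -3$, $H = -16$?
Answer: $\frac{7}{683652} \approx 1.0239 \cdot 10^{-5}$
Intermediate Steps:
$j{\left(X,y \right)} = - \frac{18}{7} + \frac{X}{7}$ ($j{\left(X,y \right)} = \frac{X + 6 \left(-3\right)}{7} = \frac{X - 18}{7} = \frac{-18 + X}{7} = - \frac{18}{7} + \frac{X}{7}$)
$\frac{1}{j{\left(q{\left(6,H \right)},65 \right)} + 97665} = \frac{1}{\left(- \frac{18}{7} + \frac{1}{7} \cdot 15\right) + 97665} = \frac{1}{\left(- \frac{18}{7} + \frac{15}{7}\right) + 97665} = \frac{1}{- \frac{3}{7} + 97665} = \frac{1}{\frac{683652}{7}} = \frac{7}{683652}$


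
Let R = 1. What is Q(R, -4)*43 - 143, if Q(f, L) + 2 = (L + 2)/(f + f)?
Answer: -272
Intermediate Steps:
Q(f, L) = -2 + (2 + L)/(2*f) (Q(f, L) = -2 + (L + 2)/(f + f) = -2 + (2 + L)/((2*f)) = -2 + (2 + L)*(1/(2*f)) = -2 + (2 + L)/(2*f))
Q(R, -4)*43 - 143 = ((1/2)*(2 - 4 - 4*1)/1)*43 - 143 = ((1/2)*1*(2 - 4 - 4))*43 - 143 = ((1/2)*1*(-6))*43 - 143 = -3*43 - 143 = -129 - 143 = -272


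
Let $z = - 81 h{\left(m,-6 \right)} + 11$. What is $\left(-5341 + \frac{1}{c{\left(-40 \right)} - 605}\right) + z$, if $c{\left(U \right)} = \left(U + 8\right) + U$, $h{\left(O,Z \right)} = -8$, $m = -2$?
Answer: $- \frac{3169715}{677} \approx -4682.0$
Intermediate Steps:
$c{\left(U \right)} = 8 + 2 U$ ($c{\left(U \right)} = \left(8 + U\right) + U = 8 + 2 U$)
$z = 659$ ($z = \left(-81\right) \left(-8\right) + 11 = 648 + 11 = 659$)
$\left(-5341 + \frac{1}{c{\left(-40 \right)} - 605}\right) + z = \left(-5341 + \frac{1}{\left(8 + 2 \left(-40\right)\right) - 605}\right) + 659 = \left(-5341 + \frac{1}{\left(8 - 80\right) - 605}\right) + 659 = \left(-5341 + \frac{1}{-72 - 605}\right) + 659 = \left(-5341 + \frac{1}{-677}\right) + 659 = \left(-5341 - \frac{1}{677}\right) + 659 = - \frac{3615858}{677} + 659 = - \frac{3169715}{677}$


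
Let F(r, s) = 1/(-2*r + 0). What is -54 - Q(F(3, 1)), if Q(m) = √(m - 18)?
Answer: -54 - I*√654/6 ≈ -54.0 - 4.2622*I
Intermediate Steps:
F(r, s) = -1/(2*r) (F(r, s) = 1/(-2*r) = -1/(2*r))
Q(m) = √(-18 + m)
-54 - Q(F(3, 1)) = -54 - √(-18 - ½/3) = -54 - √(-18 - ½*⅓) = -54 - √(-18 - ⅙) = -54 - √(-109/6) = -54 - I*√654/6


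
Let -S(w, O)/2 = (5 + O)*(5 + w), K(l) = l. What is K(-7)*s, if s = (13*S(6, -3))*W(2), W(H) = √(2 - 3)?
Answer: 4004*I ≈ 4004.0*I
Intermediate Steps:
W(H) = I (W(H) = √(-1) = I)
S(w, O) = -2*(5 + O)*(5 + w)
s = -572*I (s = (13*(-50 - 10*(-3) - 10*6 - 2*(-3)*6))*I = (13*(-50 + 30 - 60 + 36))*I = (13*(-44))*I = -572*I ≈ -572.0*I)
K(-7)*s = -(-4004)*I = 4004*I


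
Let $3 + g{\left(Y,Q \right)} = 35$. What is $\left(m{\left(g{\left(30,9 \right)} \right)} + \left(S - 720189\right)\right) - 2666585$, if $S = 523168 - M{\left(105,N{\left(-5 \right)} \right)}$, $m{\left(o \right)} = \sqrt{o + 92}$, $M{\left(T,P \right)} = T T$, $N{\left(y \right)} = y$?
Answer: $-2874631 + 2 \sqrt{31} \approx -2.8746 \cdot 10^{6}$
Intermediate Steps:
$g{\left(Y,Q \right)} = 32$ ($g{\left(Y,Q \right)} = -3 + 35 = 32$)
$M{\left(T,P \right)} = T^{2}$
$m{\left(o \right)} = \sqrt{92 + o}$
$S = 512143$ ($S = 523168 - 105^{2} = 523168 - 11025 = 512143$)
$\left(m{\left(g{\left(30,9 \right)} \right)} + \left(S - 720189\right)\right) - 2666585 = \left(\sqrt{92 + 32} + \left(512143 - 720189\right)\right) - 2666585 = \left(\sqrt{124} + \left(512143 - 720189\right)\right) - 2666585 = \left(2 \sqrt{31} - 208046\right) - 2666585 = \left(-208046 + 2 \sqrt{31}\right) - 2666585 = -2874631 + 2 \sqrt{31}$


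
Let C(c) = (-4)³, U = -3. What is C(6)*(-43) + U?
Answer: 2749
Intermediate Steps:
C(c) = -64
C(6)*(-43) + U = -64*(-43) - 3 = 2752 - 3 = 2749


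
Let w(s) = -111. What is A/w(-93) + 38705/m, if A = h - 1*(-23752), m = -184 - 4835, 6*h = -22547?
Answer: -209293955/1114218 ≈ -187.84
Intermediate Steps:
h = -22547/6 (h = (⅙)*(-22547) = -22547/6 ≈ -3757.8)
m = -5019
A = 119965/6 (A = -22547/6 - 1*(-23752) = -22547/6 + 23752 = 119965/6 ≈ 19994.)
A/w(-93) + 38705/m = (119965/6)/(-111) + 38705/(-5019) = (119965/6)*(-1/111) + 38705*(-1/5019) = -119965/666 - 38705/5019 = -209293955/1114218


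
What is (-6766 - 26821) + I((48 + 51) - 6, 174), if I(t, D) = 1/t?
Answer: -3123590/93 ≈ -33587.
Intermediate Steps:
(-6766 - 26821) + I((48 + 51) - 6, 174) = (-6766 - 26821) + 1/((48 + 51) - 6) = -33587 + 1/(99 - 6) = -33587 + 1/93 = -3123590/93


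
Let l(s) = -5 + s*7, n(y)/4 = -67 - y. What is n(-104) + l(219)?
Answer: 1676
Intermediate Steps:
n(y) = -268 - 4*y (n(y) = 4*(-67 - y) = -268 - 4*y)
l(s) = -5 + 7*s
n(-104) + l(219) = (-268 - 4*(-104)) + (-5 + 7*219) = (-268 + 416) + (-5 + 1533) = 148 + 1528 = 1676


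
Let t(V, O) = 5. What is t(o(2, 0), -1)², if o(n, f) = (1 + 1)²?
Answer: 25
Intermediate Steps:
o(n, f) = 4 (o(n, f) = 2² = 4)
t(o(2, 0), -1)² = 5² = 25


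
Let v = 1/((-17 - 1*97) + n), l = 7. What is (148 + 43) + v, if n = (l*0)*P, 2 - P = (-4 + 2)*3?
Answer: 21773/114 ≈ 190.99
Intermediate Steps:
P = 8 (P = 2 - (-4 + 2)*3 = 2 - (-2)*3 = 2 - 1*(-6) = 2 + 6 = 8)
n = 0 (n = (7*0)*8 = 0*8 = 0)
v = -1/114 (v = 1/((-17 - 1*97) + 0) = 1/((-17 - 97) + 0) = 1/(-114 + 0) = 1/(-114) = -1/114 ≈ -0.0087719)
(148 + 43) + v = (148 + 43) - 1/114 = 191 - 1/114 = 21773/114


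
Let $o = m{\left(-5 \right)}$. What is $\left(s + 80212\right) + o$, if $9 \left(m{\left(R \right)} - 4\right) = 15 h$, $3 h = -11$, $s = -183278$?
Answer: $- \frac{927613}{9} \approx -1.0307 \cdot 10^{5}$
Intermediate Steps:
$h = - \frac{11}{3}$ ($h = \frac{1}{3} \left(-11\right) = - \frac{11}{3} \approx -3.6667$)
$m{\left(R \right)} = - \frac{19}{9}$ ($m{\left(R \right)} = 4 + \frac{15 \left(- \frac{11}{3}\right)}{9} = 4 + \frac{1}{9} \left(-55\right) = 4 - \frac{55}{9} = - \frac{19}{9}$)
$o = - \frac{19}{9} \approx -2.1111$
$\left(s + 80212\right) + o = \left(-183278 + 80212\right) - \frac{19}{9} = -103066 - \frac{19}{9} = - \frac{927613}{9}$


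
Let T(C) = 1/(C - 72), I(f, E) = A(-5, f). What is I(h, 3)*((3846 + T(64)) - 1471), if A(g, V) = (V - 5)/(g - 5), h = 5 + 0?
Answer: 0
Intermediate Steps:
h = 5
A(g, V) = (-5 + V)/(-5 + g)
I(f, E) = ½ - f/10 (I(f, E) = (-5 + f)/(-5 - 5) = (-5 + f)/(-10) = -(-5 + f)/10 = ½ - f/10)
T(C) = 1/(-72 + C)
I(h, 3)*((3846 + T(64)) - 1471) = (½ - ⅒*5)*((3846 + 1/(-72 + 64)) - 1471) = (½ - ½)*((3846 + 1/(-8)) - 1471) = 0*((3846 - ⅛) - 1471) = 0*(30767/8 - 1471) = 0*(18999/8) = 0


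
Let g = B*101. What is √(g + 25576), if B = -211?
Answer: √4265 ≈ 65.307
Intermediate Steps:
g = -21311 (g = -211*101 = -21311)
√(g + 25576) = √(-21311 + 25576) = √4265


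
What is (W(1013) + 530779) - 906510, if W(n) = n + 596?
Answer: -374122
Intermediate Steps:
W(n) = 596 + n
(W(1013) + 530779) - 906510 = ((596 + 1013) + 530779) - 906510 = (1609 + 530779) - 906510 = 532388 - 906510 = -374122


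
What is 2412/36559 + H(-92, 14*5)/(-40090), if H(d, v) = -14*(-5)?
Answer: 9413795/146565031 ≈ 0.064229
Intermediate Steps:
H(d, v) = 70
2412/36559 + H(-92, 14*5)/(-40090) = 2412/36559 + 70/(-40090) = 2412*(1/36559) + 70*(-1/40090) = 2412/36559 - 7/4009 = 9413795/146565031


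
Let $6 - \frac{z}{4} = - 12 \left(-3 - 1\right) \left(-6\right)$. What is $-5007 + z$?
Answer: $-3831$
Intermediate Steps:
$z = 1176$ ($z = 24 - 4 \left(- 12 \left(-3 - 1\right) \left(-6\right)\right) = 24 - 4 \left(- 12 \left(\left(-4\right) \left(-6\right)\right)\right) = 24 - 4 \left(\left(-12\right) 24\right) = 24 - -1152 = 24 + 1152 = 1176$)
$-5007 + z = -5007 + 1176 = -3831$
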